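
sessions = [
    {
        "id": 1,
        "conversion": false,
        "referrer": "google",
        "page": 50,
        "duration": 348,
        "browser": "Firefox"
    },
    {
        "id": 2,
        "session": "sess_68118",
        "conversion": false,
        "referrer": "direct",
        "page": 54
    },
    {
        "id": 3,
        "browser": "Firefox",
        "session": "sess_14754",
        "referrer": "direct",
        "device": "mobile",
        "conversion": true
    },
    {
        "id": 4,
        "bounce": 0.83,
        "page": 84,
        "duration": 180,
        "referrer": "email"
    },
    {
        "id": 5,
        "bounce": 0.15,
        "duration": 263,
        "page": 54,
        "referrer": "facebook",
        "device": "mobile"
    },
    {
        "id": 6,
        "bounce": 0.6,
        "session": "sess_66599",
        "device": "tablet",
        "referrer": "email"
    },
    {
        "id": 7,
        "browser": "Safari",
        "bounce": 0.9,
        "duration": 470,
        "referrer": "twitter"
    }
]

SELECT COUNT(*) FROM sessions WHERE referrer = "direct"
2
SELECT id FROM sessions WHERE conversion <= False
[1, 2]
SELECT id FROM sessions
[1, 2, 3, 4, 5, 6, 7]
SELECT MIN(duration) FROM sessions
180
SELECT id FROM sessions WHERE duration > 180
[1, 5, 7]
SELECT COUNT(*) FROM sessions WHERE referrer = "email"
2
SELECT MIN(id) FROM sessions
1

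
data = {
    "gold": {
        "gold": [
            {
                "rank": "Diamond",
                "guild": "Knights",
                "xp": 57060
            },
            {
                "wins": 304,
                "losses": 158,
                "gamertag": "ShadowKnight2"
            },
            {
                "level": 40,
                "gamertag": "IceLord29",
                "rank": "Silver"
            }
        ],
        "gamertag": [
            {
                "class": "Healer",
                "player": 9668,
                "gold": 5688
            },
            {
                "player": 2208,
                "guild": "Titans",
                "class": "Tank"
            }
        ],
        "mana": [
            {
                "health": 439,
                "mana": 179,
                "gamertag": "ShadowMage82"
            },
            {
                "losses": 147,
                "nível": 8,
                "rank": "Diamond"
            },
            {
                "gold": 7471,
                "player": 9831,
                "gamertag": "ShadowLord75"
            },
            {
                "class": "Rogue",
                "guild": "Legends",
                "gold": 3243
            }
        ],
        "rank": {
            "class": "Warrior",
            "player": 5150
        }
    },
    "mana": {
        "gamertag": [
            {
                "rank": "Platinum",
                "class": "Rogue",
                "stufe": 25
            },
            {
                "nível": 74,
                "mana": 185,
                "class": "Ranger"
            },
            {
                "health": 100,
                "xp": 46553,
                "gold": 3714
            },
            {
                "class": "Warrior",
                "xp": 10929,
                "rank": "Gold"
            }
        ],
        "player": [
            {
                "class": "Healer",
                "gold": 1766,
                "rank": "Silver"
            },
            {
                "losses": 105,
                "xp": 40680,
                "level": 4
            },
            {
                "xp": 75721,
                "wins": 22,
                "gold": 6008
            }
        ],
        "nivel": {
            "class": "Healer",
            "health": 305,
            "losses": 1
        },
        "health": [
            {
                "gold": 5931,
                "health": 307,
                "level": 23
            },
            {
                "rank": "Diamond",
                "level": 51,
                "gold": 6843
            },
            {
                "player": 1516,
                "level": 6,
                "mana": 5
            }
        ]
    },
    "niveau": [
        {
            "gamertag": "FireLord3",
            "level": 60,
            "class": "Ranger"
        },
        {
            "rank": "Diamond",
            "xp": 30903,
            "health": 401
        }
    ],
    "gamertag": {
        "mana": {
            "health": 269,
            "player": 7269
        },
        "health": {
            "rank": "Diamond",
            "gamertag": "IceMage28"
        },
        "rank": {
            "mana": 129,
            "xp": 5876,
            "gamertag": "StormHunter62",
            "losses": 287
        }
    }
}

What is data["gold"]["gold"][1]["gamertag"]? "ShadowKnight2"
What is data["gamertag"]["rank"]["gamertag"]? "StormHunter62"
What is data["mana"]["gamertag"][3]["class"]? "Warrior"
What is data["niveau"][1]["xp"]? 30903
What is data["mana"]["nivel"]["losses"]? 1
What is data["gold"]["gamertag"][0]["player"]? 9668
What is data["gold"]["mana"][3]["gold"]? 3243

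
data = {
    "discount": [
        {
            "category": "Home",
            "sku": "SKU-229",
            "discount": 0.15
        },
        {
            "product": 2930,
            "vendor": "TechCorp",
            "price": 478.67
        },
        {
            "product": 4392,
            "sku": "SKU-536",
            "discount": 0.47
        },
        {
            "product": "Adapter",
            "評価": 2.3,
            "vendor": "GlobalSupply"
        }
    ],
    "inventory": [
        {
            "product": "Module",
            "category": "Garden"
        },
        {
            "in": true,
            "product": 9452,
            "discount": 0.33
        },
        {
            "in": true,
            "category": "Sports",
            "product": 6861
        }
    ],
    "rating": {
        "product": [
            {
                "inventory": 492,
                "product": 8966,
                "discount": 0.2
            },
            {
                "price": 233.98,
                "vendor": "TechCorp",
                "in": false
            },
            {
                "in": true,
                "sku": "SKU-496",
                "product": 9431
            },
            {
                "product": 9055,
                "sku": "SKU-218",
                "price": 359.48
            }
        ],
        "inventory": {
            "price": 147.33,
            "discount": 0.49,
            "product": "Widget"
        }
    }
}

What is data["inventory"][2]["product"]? 6861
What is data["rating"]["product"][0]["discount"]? 0.2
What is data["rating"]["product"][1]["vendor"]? "TechCorp"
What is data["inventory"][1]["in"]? True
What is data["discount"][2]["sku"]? "SKU-536"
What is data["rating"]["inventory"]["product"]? "Widget"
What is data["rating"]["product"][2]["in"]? True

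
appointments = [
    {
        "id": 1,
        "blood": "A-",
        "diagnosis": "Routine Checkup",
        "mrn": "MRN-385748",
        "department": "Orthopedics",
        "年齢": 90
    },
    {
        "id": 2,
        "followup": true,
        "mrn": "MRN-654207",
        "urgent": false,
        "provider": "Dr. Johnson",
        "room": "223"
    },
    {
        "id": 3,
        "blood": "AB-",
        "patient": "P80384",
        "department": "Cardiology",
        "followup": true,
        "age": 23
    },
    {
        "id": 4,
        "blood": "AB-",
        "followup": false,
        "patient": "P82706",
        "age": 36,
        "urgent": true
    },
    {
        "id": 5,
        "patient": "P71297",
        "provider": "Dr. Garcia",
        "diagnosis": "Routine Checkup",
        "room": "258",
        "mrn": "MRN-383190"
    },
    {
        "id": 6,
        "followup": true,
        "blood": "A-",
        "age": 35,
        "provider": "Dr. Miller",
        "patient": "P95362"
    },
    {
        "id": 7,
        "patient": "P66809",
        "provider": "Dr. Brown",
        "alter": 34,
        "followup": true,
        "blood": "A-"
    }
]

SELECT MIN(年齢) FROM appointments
90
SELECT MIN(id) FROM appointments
1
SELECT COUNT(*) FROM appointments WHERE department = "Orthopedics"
1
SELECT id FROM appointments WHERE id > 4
[5, 6, 7]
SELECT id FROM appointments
[1, 2, 3, 4, 5, 6, 7]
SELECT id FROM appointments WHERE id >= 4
[4, 5, 6, 7]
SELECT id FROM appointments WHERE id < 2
[1]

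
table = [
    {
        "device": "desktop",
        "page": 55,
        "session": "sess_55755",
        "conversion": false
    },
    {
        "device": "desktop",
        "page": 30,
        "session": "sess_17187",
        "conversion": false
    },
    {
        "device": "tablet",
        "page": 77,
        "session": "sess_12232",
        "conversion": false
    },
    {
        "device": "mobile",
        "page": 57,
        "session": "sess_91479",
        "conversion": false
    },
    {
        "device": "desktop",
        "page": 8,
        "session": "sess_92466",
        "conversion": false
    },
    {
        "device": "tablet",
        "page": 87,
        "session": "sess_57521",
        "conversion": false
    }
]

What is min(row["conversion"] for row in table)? False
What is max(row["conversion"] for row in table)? False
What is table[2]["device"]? "tablet"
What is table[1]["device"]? "desktop"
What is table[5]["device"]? "tablet"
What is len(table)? 6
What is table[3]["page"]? 57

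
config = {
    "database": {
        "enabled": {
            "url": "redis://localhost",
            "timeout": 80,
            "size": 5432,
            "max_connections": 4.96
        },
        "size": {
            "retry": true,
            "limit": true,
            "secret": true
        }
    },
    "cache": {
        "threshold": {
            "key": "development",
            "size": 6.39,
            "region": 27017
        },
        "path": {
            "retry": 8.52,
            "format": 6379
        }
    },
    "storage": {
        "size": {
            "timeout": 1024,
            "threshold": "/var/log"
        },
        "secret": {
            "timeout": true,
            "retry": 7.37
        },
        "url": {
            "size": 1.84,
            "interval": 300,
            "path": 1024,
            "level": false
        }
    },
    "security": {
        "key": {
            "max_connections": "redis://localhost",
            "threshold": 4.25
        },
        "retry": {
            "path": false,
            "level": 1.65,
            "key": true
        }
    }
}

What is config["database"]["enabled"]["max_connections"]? 4.96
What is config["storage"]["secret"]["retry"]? 7.37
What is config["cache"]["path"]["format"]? 6379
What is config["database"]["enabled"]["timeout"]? 80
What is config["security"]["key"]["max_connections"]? "redis://localhost"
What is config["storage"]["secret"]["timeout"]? True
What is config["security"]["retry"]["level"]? 1.65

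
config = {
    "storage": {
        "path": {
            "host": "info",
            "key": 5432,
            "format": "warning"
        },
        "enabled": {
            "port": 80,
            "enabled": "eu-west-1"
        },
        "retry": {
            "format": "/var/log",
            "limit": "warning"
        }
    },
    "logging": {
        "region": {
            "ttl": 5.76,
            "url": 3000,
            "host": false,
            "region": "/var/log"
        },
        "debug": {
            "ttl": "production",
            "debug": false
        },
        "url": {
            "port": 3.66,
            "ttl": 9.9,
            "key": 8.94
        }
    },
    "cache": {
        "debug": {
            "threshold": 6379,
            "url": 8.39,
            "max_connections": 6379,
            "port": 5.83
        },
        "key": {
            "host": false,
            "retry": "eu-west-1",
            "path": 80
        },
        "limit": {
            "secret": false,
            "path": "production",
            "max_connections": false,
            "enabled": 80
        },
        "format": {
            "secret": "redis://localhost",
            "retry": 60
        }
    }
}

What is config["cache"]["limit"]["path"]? "production"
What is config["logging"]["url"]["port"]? 3.66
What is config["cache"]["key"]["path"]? 80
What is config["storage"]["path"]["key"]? 5432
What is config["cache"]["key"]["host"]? False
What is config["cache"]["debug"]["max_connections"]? 6379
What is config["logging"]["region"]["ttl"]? 5.76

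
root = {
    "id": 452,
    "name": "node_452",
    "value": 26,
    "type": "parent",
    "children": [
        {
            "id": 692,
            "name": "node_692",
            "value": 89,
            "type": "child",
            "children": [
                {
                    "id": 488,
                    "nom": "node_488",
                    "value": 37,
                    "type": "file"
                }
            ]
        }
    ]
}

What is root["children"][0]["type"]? "child"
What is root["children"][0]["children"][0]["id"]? 488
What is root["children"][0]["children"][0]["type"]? "file"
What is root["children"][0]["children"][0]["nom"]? "node_488"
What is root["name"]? "node_452"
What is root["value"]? 26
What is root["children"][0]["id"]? 692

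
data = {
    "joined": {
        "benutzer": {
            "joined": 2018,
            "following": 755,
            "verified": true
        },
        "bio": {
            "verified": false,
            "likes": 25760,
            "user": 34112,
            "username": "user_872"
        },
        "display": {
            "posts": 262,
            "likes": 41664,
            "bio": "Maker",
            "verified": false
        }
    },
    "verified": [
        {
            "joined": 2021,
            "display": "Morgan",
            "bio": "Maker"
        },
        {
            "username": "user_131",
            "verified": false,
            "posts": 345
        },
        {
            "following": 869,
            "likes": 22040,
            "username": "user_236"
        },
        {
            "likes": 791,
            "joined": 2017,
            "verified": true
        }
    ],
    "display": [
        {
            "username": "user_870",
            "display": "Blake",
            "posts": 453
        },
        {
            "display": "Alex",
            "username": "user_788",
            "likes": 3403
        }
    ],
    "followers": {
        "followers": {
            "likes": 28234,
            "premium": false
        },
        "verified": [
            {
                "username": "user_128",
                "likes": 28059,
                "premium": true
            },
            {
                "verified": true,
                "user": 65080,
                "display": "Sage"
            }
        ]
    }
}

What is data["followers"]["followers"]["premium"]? False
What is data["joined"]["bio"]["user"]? 34112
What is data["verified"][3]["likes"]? 791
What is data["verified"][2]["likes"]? 22040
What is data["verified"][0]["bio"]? "Maker"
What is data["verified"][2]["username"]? "user_236"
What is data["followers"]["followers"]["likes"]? 28234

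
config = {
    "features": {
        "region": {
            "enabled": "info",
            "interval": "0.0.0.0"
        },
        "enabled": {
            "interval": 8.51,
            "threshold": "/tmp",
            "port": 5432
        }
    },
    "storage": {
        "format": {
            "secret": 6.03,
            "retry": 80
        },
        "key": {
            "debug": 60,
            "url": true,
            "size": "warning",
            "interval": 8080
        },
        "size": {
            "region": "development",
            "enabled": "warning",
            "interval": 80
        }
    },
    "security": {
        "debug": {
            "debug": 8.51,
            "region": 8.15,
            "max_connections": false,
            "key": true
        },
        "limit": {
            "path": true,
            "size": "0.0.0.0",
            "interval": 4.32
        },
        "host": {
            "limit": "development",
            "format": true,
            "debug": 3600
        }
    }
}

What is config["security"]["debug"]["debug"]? 8.51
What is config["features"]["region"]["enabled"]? "info"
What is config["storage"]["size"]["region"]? "development"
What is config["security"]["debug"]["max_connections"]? False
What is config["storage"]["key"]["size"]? "warning"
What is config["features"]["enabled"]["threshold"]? "/tmp"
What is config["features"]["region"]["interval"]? "0.0.0.0"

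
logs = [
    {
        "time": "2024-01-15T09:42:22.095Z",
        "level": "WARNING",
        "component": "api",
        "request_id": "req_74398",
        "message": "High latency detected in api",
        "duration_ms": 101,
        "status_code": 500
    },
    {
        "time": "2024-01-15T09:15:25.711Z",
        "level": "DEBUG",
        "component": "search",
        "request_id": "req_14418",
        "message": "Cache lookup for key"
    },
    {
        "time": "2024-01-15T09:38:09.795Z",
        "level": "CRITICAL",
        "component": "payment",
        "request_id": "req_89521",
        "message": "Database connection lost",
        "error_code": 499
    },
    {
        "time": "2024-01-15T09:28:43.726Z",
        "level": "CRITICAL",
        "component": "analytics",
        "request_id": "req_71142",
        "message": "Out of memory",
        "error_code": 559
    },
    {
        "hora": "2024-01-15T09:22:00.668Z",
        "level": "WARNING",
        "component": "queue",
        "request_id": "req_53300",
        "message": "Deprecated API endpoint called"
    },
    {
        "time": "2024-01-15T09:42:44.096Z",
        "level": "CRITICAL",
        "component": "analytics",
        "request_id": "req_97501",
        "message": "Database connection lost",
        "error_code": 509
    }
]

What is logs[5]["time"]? "2024-01-15T09:42:44.096Z"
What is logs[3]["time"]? "2024-01-15T09:28:43.726Z"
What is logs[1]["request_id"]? "req_14418"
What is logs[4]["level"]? "WARNING"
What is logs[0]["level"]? "WARNING"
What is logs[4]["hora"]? "2024-01-15T09:22:00.668Z"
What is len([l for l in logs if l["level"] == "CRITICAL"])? 3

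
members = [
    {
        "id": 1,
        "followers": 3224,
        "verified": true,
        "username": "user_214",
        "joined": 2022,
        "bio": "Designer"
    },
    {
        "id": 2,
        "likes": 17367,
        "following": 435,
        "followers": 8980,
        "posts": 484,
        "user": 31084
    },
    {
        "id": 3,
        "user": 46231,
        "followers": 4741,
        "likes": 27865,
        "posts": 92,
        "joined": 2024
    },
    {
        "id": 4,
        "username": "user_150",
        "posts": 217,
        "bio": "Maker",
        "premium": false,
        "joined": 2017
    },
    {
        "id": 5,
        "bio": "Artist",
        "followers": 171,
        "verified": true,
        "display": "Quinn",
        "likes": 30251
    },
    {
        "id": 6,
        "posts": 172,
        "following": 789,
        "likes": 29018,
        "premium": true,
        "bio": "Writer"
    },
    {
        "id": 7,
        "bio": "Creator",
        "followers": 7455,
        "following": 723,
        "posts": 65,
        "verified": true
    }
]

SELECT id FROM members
[1, 2, 3, 4, 5, 6, 7]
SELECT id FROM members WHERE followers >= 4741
[2, 3, 7]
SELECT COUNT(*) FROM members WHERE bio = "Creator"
1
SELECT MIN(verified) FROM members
True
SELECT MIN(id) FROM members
1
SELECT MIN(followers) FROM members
171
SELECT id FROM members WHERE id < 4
[1, 2, 3]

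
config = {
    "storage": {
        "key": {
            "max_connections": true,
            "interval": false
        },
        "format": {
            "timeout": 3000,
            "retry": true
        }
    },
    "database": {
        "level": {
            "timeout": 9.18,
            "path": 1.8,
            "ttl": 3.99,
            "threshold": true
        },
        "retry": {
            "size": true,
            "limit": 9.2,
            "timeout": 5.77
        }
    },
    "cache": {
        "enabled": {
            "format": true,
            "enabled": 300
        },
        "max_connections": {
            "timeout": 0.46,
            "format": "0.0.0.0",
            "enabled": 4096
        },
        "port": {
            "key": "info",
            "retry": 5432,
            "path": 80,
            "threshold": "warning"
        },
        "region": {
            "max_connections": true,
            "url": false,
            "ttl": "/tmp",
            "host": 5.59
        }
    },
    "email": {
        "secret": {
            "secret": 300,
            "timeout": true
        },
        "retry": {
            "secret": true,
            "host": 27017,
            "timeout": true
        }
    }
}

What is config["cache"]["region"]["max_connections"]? True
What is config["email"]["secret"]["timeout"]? True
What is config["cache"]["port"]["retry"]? 5432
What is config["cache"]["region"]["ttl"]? "/tmp"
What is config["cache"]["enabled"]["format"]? True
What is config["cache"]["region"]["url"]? False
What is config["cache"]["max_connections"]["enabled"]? 4096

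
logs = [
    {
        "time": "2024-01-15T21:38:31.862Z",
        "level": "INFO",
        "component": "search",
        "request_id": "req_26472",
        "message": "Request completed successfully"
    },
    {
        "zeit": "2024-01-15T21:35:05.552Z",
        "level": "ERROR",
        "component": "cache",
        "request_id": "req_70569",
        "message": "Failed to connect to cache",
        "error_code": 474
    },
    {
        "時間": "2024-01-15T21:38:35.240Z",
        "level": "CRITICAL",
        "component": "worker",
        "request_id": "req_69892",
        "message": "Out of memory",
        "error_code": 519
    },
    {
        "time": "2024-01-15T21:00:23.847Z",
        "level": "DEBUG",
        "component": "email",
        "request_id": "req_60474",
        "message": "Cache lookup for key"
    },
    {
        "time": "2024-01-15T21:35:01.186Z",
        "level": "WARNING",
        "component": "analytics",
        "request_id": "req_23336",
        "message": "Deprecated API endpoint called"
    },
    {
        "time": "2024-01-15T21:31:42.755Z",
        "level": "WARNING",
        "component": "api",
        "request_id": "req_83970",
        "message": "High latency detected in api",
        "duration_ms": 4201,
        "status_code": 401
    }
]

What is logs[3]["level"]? "DEBUG"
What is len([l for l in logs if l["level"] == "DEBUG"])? 1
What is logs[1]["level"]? "ERROR"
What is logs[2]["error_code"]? 519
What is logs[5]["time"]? "2024-01-15T21:31:42.755Z"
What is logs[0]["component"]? "search"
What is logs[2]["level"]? "CRITICAL"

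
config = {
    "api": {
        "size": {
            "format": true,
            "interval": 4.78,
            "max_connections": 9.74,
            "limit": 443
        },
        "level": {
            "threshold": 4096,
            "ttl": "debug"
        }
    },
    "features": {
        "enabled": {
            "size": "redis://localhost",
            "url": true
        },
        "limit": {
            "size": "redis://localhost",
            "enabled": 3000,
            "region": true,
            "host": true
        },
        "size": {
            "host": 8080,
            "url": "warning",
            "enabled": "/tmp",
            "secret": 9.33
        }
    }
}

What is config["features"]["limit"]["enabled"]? 3000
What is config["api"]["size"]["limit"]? 443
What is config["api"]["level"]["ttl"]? "debug"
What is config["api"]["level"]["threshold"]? 4096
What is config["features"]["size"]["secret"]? 9.33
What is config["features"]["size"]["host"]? 8080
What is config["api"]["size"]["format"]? True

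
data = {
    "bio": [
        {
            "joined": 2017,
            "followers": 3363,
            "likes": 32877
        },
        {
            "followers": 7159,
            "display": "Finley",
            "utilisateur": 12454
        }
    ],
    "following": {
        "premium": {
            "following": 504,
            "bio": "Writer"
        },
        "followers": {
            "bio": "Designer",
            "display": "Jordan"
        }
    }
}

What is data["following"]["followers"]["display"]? "Jordan"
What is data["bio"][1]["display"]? "Finley"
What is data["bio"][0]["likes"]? 32877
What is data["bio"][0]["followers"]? 3363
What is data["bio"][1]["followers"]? 7159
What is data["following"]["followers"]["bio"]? "Designer"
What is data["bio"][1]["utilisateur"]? 12454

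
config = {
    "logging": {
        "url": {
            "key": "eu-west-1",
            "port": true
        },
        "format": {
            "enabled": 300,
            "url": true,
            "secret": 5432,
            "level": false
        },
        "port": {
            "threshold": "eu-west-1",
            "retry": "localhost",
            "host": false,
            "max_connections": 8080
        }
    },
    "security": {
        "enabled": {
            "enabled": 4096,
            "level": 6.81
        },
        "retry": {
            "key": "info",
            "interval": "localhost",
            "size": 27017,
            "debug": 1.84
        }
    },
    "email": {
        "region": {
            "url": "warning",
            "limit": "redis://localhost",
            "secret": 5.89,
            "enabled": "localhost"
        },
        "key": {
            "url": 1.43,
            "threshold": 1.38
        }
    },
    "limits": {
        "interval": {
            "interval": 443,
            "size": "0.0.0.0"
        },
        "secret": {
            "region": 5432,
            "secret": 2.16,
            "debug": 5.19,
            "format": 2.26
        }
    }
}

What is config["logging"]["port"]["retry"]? "localhost"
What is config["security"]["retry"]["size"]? 27017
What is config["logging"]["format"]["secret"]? 5432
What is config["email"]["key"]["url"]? 1.43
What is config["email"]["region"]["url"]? "warning"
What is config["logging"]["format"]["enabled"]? 300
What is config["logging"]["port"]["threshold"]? "eu-west-1"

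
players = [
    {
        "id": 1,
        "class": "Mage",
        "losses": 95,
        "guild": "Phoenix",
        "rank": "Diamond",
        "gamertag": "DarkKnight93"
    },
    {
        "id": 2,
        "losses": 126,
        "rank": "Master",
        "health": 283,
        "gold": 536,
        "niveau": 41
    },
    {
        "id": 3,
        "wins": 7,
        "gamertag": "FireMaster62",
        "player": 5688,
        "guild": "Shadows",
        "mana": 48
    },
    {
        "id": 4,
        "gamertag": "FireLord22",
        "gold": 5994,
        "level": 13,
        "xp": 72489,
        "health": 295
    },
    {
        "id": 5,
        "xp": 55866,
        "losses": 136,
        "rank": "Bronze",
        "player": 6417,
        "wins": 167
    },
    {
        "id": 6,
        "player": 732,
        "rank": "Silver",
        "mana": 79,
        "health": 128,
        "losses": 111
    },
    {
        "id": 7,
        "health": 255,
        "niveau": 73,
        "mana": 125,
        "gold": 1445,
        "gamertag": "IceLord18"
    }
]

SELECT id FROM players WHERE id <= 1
[1]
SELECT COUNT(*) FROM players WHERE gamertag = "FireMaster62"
1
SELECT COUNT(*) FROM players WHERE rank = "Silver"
1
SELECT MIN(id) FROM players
1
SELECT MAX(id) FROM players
7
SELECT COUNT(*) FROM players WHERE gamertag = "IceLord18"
1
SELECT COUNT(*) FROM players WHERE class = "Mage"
1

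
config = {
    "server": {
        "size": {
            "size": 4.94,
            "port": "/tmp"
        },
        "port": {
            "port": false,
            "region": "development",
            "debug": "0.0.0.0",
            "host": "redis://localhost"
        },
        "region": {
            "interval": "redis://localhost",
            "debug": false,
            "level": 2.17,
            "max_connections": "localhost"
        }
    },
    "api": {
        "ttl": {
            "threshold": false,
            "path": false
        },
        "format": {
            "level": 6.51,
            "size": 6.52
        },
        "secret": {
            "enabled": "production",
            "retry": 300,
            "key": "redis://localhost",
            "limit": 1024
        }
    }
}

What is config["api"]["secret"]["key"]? "redis://localhost"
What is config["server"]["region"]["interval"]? "redis://localhost"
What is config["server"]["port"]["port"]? False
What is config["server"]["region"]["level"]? 2.17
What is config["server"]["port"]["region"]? "development"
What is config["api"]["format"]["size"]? 6.52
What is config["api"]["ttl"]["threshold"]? False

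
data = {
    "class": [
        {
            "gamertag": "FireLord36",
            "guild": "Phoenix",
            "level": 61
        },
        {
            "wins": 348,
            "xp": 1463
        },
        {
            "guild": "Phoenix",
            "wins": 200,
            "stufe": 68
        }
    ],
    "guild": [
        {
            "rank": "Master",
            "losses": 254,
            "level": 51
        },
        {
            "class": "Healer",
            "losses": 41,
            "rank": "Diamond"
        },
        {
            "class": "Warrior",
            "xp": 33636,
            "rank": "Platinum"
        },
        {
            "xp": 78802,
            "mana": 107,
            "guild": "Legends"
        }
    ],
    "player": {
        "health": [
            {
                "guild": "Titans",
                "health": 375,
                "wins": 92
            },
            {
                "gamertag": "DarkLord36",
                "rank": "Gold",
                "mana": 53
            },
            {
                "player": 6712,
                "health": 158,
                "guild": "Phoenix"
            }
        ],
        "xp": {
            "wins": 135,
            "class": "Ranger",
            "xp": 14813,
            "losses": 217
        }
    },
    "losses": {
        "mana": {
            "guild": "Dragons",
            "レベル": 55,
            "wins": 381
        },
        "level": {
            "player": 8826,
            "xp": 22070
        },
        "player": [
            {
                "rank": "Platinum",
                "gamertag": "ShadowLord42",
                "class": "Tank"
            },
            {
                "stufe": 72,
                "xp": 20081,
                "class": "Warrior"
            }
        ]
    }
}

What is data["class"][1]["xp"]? 1463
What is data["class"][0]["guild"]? "Phoenix"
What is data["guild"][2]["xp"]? 33636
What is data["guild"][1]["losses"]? 41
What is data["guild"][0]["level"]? 51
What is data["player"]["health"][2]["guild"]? "Phoenix"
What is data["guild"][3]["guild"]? "Legends"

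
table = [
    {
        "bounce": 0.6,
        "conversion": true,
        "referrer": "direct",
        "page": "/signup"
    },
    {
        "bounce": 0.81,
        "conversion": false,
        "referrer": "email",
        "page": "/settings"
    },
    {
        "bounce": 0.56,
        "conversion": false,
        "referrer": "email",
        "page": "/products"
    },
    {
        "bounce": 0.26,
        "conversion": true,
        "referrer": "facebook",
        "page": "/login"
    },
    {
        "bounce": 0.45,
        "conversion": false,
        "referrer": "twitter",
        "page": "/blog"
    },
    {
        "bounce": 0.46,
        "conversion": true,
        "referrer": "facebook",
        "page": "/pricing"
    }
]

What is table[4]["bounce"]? 0.45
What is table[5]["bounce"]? 0.46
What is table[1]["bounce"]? 0.81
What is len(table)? 6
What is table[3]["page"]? "/login"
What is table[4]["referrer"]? "twitter"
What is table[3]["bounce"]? 0.26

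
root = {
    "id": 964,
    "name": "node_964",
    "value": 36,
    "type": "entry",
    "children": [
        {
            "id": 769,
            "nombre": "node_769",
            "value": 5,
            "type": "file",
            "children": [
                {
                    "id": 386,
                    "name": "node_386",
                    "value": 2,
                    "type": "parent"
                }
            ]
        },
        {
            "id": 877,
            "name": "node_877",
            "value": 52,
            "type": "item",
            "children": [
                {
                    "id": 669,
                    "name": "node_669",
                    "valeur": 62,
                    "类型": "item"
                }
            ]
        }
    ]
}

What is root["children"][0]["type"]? "file"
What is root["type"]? "entry"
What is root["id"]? 964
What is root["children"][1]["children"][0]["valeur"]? 62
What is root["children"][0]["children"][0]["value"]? 2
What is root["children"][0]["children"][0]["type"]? "parent"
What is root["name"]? "node_964"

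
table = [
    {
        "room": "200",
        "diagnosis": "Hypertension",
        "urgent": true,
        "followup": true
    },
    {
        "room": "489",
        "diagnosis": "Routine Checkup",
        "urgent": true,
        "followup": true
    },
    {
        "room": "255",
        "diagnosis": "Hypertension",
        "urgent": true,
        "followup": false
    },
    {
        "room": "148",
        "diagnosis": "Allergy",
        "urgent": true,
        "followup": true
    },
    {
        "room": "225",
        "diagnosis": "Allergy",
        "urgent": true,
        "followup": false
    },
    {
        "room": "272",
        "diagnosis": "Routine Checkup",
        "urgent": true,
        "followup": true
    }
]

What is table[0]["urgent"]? True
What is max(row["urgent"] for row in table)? True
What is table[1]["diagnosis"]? "Routine Checkup"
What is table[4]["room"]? "225"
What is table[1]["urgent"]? True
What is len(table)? 6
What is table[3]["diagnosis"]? "Allergy"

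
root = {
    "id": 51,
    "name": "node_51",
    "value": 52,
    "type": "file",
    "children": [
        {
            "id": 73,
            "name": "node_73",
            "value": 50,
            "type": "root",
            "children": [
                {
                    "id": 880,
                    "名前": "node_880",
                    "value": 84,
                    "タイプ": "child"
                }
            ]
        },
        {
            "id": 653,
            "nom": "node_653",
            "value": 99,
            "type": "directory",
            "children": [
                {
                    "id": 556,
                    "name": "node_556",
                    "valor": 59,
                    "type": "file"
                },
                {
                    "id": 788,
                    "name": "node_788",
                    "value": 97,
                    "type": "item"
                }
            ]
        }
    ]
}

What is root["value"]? 52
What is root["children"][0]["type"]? "root"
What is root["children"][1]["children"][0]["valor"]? 59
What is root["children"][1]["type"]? "directory"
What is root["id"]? 51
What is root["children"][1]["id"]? 653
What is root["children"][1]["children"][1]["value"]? 97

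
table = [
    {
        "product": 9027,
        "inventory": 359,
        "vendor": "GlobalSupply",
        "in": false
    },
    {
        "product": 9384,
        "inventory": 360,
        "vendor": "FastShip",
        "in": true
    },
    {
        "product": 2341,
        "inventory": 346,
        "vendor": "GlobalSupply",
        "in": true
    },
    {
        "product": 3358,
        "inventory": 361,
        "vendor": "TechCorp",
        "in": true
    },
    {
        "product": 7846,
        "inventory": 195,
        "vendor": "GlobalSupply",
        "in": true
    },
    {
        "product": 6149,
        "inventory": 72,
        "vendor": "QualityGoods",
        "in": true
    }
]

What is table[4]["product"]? 7846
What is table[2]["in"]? True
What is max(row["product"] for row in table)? 9384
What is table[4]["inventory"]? 195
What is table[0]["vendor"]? "GlobalSupply"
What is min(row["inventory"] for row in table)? 72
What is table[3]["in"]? True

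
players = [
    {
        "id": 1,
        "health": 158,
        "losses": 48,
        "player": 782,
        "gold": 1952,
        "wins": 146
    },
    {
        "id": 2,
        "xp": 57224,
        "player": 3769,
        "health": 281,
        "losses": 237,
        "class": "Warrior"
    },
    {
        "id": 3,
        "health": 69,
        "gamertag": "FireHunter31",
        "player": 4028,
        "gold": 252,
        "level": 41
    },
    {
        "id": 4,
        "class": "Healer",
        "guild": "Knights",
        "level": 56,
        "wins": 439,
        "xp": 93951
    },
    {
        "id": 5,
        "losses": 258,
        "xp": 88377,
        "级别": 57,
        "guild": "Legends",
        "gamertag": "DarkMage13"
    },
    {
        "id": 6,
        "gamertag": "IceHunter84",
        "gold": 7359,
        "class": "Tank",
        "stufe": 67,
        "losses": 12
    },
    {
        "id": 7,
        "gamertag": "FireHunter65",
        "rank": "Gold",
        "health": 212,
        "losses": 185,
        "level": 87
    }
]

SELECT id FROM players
[1, 2, 3, 4, 5, 6, 7]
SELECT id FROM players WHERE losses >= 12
[1, 2, 5, 6, 7]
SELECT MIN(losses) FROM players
12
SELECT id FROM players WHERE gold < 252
[]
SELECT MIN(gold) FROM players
252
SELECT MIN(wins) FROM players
146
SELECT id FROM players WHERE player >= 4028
[3]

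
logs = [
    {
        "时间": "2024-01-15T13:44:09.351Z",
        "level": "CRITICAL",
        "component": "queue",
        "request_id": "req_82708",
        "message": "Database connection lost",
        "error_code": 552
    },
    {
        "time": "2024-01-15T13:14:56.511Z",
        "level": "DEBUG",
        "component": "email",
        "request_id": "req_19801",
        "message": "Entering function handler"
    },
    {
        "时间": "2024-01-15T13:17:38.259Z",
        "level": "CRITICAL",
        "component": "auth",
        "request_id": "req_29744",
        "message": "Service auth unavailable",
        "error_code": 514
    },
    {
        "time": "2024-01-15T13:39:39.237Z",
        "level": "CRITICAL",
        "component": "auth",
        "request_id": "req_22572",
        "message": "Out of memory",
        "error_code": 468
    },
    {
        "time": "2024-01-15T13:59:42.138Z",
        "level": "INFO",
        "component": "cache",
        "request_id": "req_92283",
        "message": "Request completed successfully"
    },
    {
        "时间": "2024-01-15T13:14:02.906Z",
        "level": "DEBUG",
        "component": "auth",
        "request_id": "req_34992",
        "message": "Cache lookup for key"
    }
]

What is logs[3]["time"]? "2024-01-15T13:39:39.237Z"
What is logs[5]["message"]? "Cache lookup for key"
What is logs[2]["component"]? "auth"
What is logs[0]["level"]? "CRITICAL"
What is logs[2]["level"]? "CRITICAL"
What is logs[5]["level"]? "DEBUG"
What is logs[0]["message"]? "Database connection lost"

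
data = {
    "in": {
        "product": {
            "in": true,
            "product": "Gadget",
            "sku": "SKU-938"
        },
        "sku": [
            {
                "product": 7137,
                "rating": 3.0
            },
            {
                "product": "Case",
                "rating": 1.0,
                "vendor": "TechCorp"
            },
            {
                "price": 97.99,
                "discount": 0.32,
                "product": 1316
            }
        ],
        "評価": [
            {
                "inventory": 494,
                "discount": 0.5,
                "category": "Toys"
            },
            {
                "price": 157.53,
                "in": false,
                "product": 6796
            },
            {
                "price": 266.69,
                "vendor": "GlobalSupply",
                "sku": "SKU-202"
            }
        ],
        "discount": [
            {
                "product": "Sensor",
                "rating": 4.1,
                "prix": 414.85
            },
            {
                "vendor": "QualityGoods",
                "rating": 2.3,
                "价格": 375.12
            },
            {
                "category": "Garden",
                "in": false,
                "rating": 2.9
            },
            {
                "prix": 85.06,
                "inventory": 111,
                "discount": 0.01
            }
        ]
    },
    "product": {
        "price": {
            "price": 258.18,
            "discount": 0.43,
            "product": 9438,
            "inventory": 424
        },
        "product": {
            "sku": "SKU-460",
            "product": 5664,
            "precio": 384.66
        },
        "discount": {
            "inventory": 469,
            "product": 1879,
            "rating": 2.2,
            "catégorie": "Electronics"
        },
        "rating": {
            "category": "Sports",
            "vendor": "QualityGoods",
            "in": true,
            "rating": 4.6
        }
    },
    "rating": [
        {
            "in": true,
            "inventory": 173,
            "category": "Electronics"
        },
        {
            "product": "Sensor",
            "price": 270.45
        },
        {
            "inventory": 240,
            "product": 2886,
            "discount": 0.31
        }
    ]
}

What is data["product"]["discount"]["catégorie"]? "Electronics"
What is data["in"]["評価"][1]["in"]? False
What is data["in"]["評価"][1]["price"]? 157.53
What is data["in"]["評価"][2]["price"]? 266.69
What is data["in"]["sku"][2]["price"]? 97.99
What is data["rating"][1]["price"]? 270.45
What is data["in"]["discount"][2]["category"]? "Garden"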